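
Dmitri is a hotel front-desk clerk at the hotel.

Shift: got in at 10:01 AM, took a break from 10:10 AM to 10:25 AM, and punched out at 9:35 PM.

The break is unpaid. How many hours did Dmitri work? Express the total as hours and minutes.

11 h 19 min

Shift: 10:01 AM–9:35 PM = 11 h 34 min; less 15 min break → 11 h 19 min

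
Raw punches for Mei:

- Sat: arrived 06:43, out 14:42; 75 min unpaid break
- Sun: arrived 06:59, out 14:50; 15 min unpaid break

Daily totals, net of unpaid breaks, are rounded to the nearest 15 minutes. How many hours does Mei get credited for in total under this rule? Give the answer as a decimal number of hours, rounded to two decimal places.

14.25 hours

Sat: 06:43–14:42 = 7 h 59 min − 75 min = 6 h 44 min → rounds to 6 h 45 min
Sun: 06:59–14:50 = 7 h 51 min − 15 min = 7 h 36 min → rounds to 7 h 30 min
Total credited: 14 h 15 min.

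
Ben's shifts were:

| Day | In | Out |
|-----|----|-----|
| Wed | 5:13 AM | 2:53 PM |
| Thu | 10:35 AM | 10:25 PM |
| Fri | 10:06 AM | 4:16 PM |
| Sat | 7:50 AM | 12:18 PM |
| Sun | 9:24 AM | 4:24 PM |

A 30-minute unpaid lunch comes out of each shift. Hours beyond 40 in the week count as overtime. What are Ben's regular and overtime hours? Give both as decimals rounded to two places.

Wed: 5:13 AM–2:53 PM = 9 h 40 min; less 30 min break → 9 h 10 min
Thu: 10:35 AM–10:25 PM = 11 h 50 min; less 30 min break → 11 h 20 min
Fri: 10:06 AM–4:16 PM = 6 h 10 min; less 30 min break → 5 h 40 min
Sat: 7:50 AM–12:18 PM = 4 h 28 min; less 30 min break → 3 h 58 min
Sun: 9:24 AM–4:24 PM = 7 h 0 min; less 30 min break → 6 h 30 min
Total worked: 36 h 38 min = 36.63 h.
Threshold 40 h → overtime 0 h 0 min, regular 36 h 38 min.

Regular 36.63 hours, overtime 0.00 hours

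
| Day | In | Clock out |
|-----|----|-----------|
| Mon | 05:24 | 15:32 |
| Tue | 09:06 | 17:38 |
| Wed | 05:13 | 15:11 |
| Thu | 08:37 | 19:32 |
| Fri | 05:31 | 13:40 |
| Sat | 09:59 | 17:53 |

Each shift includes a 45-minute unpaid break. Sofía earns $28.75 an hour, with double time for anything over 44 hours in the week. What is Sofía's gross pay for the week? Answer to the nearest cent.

$1673.25

Mon: 05:24–15:32 = 10 h 8 min; less 45 min break → 9 h 23 min
Tue: 09:06–17:38 = 8 h 32 min; less 45 min break → 7 h 47 min
Wed: 05:13–15:11 = 9 h 58 min; less 45 min break → 9 h 13 min
Thu: 08:37–19:32 = 10 h 55 min; less 45 min break → 10 h 10 min
Fri: 05:31–13:40 = 8 h 9 min; less 45 min break → 7 h 24 min
Sat: 09:59–17:53 = 7 h 54 min; less 45 min break → 7 h 9 min
Total worked: 51 h 6 min = 3066 min.
Regular 44 h 0 min = 2640 min at $28.75/h; overtime 7 h 6 min = 426 min at $57.50/h.
Pay = (2640 × $28.75 + 426 × $57.50) ÷ 60 = $1673.25.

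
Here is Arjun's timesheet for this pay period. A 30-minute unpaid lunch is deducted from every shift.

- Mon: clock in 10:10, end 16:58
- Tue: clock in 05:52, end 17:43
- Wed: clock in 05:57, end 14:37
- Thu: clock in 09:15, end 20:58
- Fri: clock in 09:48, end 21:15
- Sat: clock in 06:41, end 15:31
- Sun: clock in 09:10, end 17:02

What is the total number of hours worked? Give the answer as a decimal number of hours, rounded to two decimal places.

Mon: 10:10–16:58 = 6 h 48 min; less 30 min break → 6 h 18 min
Tue: 05:52–17:43 = 11 h 51 min; less 30 min break → 11 h 21 min
Wed: 05:57–14:37 = 8 h 40 min; less 30 min break → 8 h 10 min
Thu: 09:15–20:58 = 11 h 43 min; less 30 min break → 11 h 13 min
Fri: 09:48–21:15 = 11 h 27 min; less 30 min break → 10 h 57 min
Sat: 06:41–15:31 = 8 h 50 min; less 30 min break → 8 h 20 min
Sun: 09:10–17:02 = 7 h 52 min; less 30 min break → 7 h 22 min
Total: 6 h 18 min + 11 h 21 min + 8 h 10 min + 11 h 13 min + 10 h 57 min + 8 h 20 min + 7 h 22 min = 63 h 41 min.

63.68 hours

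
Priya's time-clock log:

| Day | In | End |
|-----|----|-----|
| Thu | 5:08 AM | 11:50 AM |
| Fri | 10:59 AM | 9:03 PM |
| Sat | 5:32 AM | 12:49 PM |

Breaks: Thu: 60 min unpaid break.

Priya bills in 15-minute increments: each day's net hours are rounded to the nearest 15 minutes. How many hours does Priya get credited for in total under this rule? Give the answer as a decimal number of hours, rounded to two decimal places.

23.00 hours

Thu: 5:08 AM–11:50 AM = 6 h 42 min − 60 min = 5 h 42 min → rounds to 5 h 45 min
Fri: 10:59 AM–9:03 PM = 10 h 4 min → rounds to 10 h 0 min
Sat: 5:32 AM–12:49 PM = 7 h 17 min → rounds to 7 h 15 min
Total credited: 23 h 0 min.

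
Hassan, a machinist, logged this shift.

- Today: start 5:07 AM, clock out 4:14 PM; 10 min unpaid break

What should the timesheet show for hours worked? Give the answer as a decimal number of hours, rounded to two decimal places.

10.95 hours

Today: 5:07 AM–4:14 PM = 11 h 7 min; less 10 min break → 10 h 57 min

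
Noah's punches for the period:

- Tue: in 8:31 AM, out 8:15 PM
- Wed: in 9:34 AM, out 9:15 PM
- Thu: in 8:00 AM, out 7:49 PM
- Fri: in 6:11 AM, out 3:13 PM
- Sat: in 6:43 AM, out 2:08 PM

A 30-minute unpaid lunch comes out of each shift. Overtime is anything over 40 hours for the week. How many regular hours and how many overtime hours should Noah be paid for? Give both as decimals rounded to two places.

Tue: 8:31 AM–8:15 PM = 11 h 44 min; less 30 min break → 11 h 14 min
Wed: 9:34 AM–9:15 PM = 11 h 41 min; less 30 min break → 11 h 11 min
Thu: 8:00 AM–7:49 PM = 11 h 49 min; less 30 min break → 11 h 19 min
Fri: 6:11 AM–3:13 PM = 9 h 2 min; less 30 min break → 8 h 32 min
Sat: 6:43 AM–2:08 PM = 7 h 25 min; less 30 min break → 6 h 55 min
Total worked: 49 h 11 min = 49.18 h.
Threshold 40 h → overtime 9 h 11 min, regular 40 h 0 min.

Regular 40.00 hours, overtime 9.18 hours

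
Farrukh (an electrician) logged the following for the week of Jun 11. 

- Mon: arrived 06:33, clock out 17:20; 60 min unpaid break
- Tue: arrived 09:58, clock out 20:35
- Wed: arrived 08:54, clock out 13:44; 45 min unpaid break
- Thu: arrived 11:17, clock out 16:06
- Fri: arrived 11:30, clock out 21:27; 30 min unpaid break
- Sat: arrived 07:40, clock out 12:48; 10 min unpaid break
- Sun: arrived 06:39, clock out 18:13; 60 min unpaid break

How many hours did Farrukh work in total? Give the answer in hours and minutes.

54 h 17 min

Mon: 06:33–17:20 = 10 h 47 min; less 60 min break → 9 h 47 min
Tue: 09:58–20:35 = 10 h 37 min
Wed: 08:54–13:44 = 4 h 50 min; less 45 min break → 4 h 5 min
Thu: 11:17–16:06 = 4 h 49 min
Fri: 11:30–21:27 = 9 h 57 min; less 30 min break → 9 h 27 min
Sat: 07:40–12:48 = 5 h 8 min; less 10 min break → 4 h 58 min
Sun: 06:39–18:13 = 11 h 34 min; less 60 min break → 10 h 34 min
Total: 9 h 47 min + 10 h 37 min + 4 h 5 min + 4 h 49 min + 9 h 27 min + 4 h 58 min + 10 h 34 min = 54 h 17 min.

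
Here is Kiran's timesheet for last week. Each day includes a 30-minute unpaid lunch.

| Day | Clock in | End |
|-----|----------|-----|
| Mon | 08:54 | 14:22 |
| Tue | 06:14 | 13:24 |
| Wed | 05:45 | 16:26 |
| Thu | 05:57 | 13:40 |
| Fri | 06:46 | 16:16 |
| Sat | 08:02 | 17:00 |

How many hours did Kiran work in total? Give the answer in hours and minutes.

46 h 30 min

Mon: 08:54–14:22 = 5 h 28 min; less 30 min break → 4 h 58 min
Tue: 06:14–13:24 = 7 h 10 min; less 30 min break → 6 h 40 min
Wed: 05:45–16:26 = 10 h 41 min; less 30 min break → 10 h 11 min
Thu: 05:57–13:40 = 7 h 43 min; less 30 min break → 7 h 13 min
Fri: 06:46–16:16 = 9 h 30 min; less 30 min break → 9 h 0 min
Sat: 08:02–17:00 = 8 h 58 min; less 30 min break → 8 h 28 min
Total: 4 h 58 min + 6 h 40 min + 10 h 11 min + 7 h 13 min + 9 h 0 min + 8 h 28 min = 46 h 30 min.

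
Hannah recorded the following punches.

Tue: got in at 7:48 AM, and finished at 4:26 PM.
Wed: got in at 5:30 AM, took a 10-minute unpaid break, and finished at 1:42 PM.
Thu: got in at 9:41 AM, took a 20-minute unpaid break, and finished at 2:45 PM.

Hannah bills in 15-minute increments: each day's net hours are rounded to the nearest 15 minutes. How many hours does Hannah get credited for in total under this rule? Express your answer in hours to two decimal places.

Tue: 7:48 AM–4:26 PM = 8 h 38 min → rounds to 8 h 45 min
Wed: 5:30 AM–1:42 PM = 8 h 12 min − 10 min = 8 h 2 min → rounds to 8 h 0 min
Thu: 9:41 AM–2:45 PM = 5 h 4 min − 20 min = 4 h 44 min → rounds to 4 h 45 min
Total credited: 21 h 30 min.

21.50 hours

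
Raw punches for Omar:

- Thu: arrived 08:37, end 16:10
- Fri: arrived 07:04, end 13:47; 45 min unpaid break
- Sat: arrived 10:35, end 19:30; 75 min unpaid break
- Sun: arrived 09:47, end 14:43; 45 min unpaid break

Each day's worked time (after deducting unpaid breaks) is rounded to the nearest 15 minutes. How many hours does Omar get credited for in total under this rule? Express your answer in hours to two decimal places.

25.50 hours

Thu: 08:37–16:10 = 7 h 33 min → rounds to 7 h 30 min
Fri: 07:04–13:47 = 6 h 43 min − 45 min = 5 h 58 min → rounds to 6 h 0 min
Sat: 10:35–19:30 = 8 h 55 min − 75 min = 7 h 40 min → rounds to 7 h 45 min
Sun: 09:47–14:43 = 4 h 56 min − 45 min = 4 h 11 min → rounds to 4 h 15 min
Total credited: 25 h 30 min.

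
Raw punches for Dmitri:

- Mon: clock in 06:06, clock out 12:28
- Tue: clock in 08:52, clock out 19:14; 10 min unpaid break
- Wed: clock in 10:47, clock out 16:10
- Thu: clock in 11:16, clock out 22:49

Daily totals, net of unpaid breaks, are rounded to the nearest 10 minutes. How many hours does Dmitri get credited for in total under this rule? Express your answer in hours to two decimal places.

33.33 hours

Mon: 06:06–12:28 = 6 h 22 min → rounds to 6 h 20 min
Tue: 08:52–19:14 = 10 h 22 min − 10 min = 10 h 12 min → rounds to 10 h 10 min
Wed: 10:47–16:10 = 5 h 23 min → rounds to 5 h 20 min
Thu: 11:16–22:49 = 11 h 33 min → rounds to 11 h 30 min
Total credited: 33 h 20 min.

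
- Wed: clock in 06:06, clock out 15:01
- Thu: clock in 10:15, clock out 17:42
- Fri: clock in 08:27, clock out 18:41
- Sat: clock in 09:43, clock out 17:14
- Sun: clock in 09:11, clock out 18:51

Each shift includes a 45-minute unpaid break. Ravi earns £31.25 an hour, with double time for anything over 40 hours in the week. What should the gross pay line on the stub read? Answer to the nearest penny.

£1252.08

Wed: 06:06–15:01 = 8 h 55 min; less 45 min break → 8 h 10 min
Thu: 10:15–17:42 = 7 h 27 min; less 45 min break → 6 h 42 min
Fri: 08:27–18:41 = 10 h 14 min; less 45 min break → 9 h 29 min
Sat: 09:43–17:14 = 7 h 31 min; less 45 min break → 6 h 46 min
Sun: 09:11–18:51 = 9 h 40 min; less 45 min break → 8 h 55 min
Total worked: 40 h 2 min = 2402 min.
Regular 40 h 0 min = 2400 min at £31.25/h; overtime 0 h 2 min = 2 min at £62.50/h.
Pay = (2400 × £31.25 + 2 × £62.50) ÷ 60 = £1252.08.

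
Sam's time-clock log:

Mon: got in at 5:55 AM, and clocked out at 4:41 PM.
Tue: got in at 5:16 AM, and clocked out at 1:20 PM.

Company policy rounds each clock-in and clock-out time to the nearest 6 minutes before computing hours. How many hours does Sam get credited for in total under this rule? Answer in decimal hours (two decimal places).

18.80 hours

Mon: in 5:55 AM→5:54 AM, out 4:41 PM→4:42 PM; 10 h 48 min
Tue: in 5:16 AM→5:18 AM, out 1:20 PM→1:18 PM; 8 h 0 min
Total credited: 18 h 48 min.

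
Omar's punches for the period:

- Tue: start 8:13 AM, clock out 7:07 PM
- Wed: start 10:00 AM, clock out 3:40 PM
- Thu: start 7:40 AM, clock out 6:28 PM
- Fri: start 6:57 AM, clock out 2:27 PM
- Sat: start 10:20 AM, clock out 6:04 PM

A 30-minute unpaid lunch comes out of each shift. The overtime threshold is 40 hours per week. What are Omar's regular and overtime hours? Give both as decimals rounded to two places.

Tue: 8:13 AM–7:07 PM = 10 h 54 min; less 30 min break → 10 h 24 min
Wed: 10:00 AM–3:40 PM = 5 h 40 min; less 30 min break → 5 h 10 min
Thu: 7:40 AM–6:28 PM = 10 h 48 min; less 30 min break → 10 h 18 min
Fri: 6:57 AM–2:27 PM = 7 h 30 min; less 30 min break → 7 h 0 min
Sat: 10:20 AM–6:04 PM = 7 h 44 min; less 30 min break → 7 h 14 min
Total worked: 40 h 6 min = 40.10 h.
Threshold 40 h → overtime 0 h 6 min, regular 40 h 0 min.

Regular 40.00 hours, overtime 0.10 hours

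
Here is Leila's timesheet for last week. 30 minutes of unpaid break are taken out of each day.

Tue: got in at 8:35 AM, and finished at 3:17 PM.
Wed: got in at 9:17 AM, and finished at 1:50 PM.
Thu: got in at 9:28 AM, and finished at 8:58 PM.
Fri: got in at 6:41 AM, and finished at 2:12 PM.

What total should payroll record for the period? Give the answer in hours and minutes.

Tue: 8:35 AM–3:17 PM = 6 h 42 min; less 30 min break → 6 h 12 min
Wed: 9:17 AM–1:50 PM = 4 h 33 min; less 30 min break → 4 h 3 min
Thu: 9:28 AM–8:58 PM = 11 h 30 min; less 30 min break → 11 h 0 min
Fri: 6:41 AM–2:12 PM = 7 h 31 min; less 30 min break → 7 h 1 min
Total: 6 h 12 min + 4 h 3 min + 11 h 0 min + 7 h 1 min = 28 h 16 min.

28 h 16 min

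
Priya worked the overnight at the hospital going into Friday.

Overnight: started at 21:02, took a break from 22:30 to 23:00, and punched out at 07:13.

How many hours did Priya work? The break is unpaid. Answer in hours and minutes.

Overnight: 21:02 → midnight = 2 h 58 min; midnight → 07:13 = 7 h 13 min; span 10 h 11 min; less 30 min break → 9 h 41 min

9 h 41 min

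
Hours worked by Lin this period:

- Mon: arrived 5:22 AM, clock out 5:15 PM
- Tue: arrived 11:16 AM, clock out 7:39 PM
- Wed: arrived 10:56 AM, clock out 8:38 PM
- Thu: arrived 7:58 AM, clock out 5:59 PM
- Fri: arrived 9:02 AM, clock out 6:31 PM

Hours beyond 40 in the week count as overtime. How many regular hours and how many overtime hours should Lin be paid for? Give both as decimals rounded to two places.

Mon: 5:22 AM–5:15 PM = 11 h 53 min
Tue: 11:16 AM–7:39 PM = 8 h 23 min
Wed: 10:56 AM–8:38 PM = 9 h 42 min
Thu: 7:58 AM–5:59 PM = 10 h 1 min
Fri: 9:02 AM–6:31 PM = 9 h 29 min
Total worked: 49 h 28 min = 49.47 h.
Threshold 40 h → overtime 9 h 28 min, regular 40 h 0 min.

Regular 40.00 hours, overtime 9.47 hours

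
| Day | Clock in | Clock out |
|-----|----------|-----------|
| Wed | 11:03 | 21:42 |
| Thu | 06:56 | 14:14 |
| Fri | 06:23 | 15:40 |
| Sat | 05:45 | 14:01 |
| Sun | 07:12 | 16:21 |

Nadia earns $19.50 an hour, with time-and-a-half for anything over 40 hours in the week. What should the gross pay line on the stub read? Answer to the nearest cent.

$916.01

Wed: 11:03–21:42 = 10 h 39 min
Thu: 06:56–14:14 = 7 h 18 min
Fri: 06:23–15:40 = 9 h 17 min
Sat: 05:45–14:01 = 8 h 16 min
Sun: 07:12–16:21 = 9 h 9 min
Total worked: 44 h 39 min = 2679 min.
Regular 40 h 0 min = 2400 min at $19.50/h; overtime 4 h 39 min = 279 min at $29.25/h.
Pay = (2400 × $19.50 + 279 × $29.25) ÷ 60 = $916.01.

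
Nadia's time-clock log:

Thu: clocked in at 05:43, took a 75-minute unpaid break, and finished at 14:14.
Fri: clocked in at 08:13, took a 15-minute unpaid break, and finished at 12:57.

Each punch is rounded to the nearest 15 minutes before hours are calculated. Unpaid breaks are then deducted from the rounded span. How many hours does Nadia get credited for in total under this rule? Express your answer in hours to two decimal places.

11.75 hours

Thu: in 05:43→05:45, out 14:14→14:15; 8 h 30 min − 75 min = 7 h 15 min
Fri: in 08:13→08:15, out 12:57→13:00; 4 h 45 min − 15 min = 4 h 30 min
Total credited: 11 h 45 min.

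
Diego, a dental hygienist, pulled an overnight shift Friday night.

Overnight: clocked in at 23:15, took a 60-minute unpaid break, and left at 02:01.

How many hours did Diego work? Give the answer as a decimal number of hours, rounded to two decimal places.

Overnight: 23:15 → midnight = 0 h 45 min; midnight → 02:01 = 2 h 1 min; span 2 h 46 min; less 60 min break → 1 h 46 min

1.77 hours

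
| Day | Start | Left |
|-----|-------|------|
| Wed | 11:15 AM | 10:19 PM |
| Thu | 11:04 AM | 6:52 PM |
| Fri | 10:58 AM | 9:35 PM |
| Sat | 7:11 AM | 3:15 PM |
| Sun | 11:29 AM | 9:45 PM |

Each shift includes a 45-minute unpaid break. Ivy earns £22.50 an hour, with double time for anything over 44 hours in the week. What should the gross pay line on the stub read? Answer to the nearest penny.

Wed: 11:15 AM–10:19 PM = 11 h 4 min; less 45 min break → 10 h 19 min
Thu: 11:04 AM–6:52 PM = 7 h 48 min; less 45 min break → 7 h 3 min
Fri: 10:58 AM–9:35 PM = 10 h 37 min; less 45 min break → 9 h 52 min
Sat: 7:11 AM–3:15 PM = 8 h 4 min; less 45 min break → 7 h 19 min
Sun: 11:29 AM–9:45 PM = 10 h 16 min; less 45 min break → 9 h 31 min
Total worked: 44 h 4 min = 2644 min.
Regular 44 h 0 min = 2640 min at £22.50/h; overtime 0 h 4 min = 4 min at £45.00/h.
Pay = (2640 × £22.50 + 4 × £45.00) ÷ 60 = £993.00.

£993.00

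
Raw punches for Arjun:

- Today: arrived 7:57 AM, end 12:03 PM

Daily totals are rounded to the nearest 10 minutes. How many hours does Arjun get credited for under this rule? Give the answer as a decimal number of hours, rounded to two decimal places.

4.17 hours

Today: 7:57 AM–12:03 PM = 4 h 6 min → rounds to 4 h 10 min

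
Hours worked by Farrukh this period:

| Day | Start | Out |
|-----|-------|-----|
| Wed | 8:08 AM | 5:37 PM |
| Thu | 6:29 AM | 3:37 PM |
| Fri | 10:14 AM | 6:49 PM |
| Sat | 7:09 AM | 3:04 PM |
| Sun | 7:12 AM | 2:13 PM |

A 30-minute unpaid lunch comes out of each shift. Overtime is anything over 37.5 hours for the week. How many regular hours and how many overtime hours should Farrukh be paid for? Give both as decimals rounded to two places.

Regular 37.50 hours, overtime 2.13 hours

Wed: 8:08 AM–5:37 PM = 9 h 29 min; less 30 min break → 8 h 59 min
Thu: 6:29 AM–3:37 PM = 9 h 8 min; less 30 min break → 8 h 38 min
Fri: 10:14 AM–6:49 PM = 8 h 35 min; less 30 min break → 8 h 5 min
Sat: 7:09 AM–3:04 PM = 7 h 55 min; less 30 min break → 7 h 25 min
Sun: 7:12 AM–2:13 PM = 7 h 1 min; less 30 min break → 6 h 31 min
Total worked: 39 h 38 min = 39.63 h.
Threshold 37.5 h → overtime 2 h 8 min, regular 37 h 30 min.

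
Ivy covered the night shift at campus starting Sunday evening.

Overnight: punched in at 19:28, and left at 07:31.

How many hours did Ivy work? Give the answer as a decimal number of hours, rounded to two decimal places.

12.05 hours

Overnight: 19:28 → midnight = 4 h 32 min; midnight → 07:31 = 7 h 31 min; span 12 h 3 min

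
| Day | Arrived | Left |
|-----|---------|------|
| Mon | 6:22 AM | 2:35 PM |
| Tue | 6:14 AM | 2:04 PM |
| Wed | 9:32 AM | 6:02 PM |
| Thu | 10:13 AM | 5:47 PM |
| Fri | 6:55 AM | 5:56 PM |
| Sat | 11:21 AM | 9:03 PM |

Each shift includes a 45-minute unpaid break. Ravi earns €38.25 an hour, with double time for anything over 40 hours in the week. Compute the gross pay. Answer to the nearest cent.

Mon: 6:22 AM–2:35 PM = 8 h 13 min; less 45 min break → 7 h 28 min
Tue: 6:14 AM–2:04 PM = 7 h 50 min; less 45 min break → 7 h 5 min
Wed: 9:32 AM–6:02 PM = 8 h 30 min; less 45 min break → 7 h 45 min
Thu: 10:13 AM–5:47 PM = 7 h 34 min; less 45 min break → 6 h 49 min
Fri: 6:55 AM–5:56 PM = 11 h 1 min; less 45 min break → 10 h 16 min
Sat: 11:21 AM–9:03 PM = 9 h 42 min; less 45 min break → 8 h 57 min
Total worked: 48 h 20 min = 2900 min.
Regular 40 h 0 min = 2400 min at €38.25/h; overtime 8 h 20 min = 500 min at €76.50/h.
Pay = (2400 × €38.25 + 500 × €76.50) ÷ 60 = €2167.50.

€2167.50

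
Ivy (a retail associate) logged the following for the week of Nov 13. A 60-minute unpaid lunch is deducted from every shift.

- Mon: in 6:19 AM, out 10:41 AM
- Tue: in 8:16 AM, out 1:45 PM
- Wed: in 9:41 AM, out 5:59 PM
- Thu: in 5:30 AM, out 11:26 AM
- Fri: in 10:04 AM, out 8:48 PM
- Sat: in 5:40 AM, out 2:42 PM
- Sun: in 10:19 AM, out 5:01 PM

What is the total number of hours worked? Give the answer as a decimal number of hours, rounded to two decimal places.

Mon: 6:19 AM–10:41 AM = 4 h 22 min; less 60 min break → 3 h 22 min
Tue: 8:16 AM–1:45 PM = 5 h 29 min; less 60 min break → 4 h 29 min
Wed: 9:41 AM–5:59 PM = 8 h 18 min; less 60 min break → 7 h 18 min
Thu: 5:30 AM–11:26 AM = 5 h 56 min; less 60 min break → 4 h 56 min
Fri: 10:04 AM–8:48 PM = 10 h 44 min; less 60 min break → 9 h 44 min
Sat: 5:40 AM–2:42 PM = 9 h 2 min; less 60 min break → 8 h 2 min
Sun: 10:19 AM–5:01 PM = 6 h 42 min; less 60 min break → 5 h 42 min
Total: 3 h 22 min + 4 h 29 min + 7 h 18 min + 4 h 56 min + 9 h 44 min + 8 h 2 min + 5 h 42 min = 43 h 33 min.

43.55 hours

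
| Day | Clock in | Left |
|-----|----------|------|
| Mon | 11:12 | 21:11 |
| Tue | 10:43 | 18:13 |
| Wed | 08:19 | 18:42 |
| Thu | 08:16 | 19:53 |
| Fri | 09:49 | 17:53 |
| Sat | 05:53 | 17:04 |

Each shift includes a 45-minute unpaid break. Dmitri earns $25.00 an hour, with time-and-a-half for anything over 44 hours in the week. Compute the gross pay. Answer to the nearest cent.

Mon: 11:12–21:11 = 9 h 59 min; less 45 min break → 9 h 14 min
Tue: 10:43–18:13 = 7 h 30 min; less 45 min break → 6 h 45 min
Wed: 08:19–18:42 = 10 h 23 min; less 45 min break → 9 h 38 min
Thu: 08:16–19:53 = 11 h 37 min; less 45 min break → 10 h 52 min
Fri: 09:49–17:53 = 8 h 4 min; less 45 min break → 7 h 19 min
Sat: 05:53–17:04 = 11 h 11 min; less 45 min break → 10 h 26 min
Total worked: 54 h 14 min = 3254 min.
Regular 44 h 0 min = 2640 min at $25.00/h; overtime 10 h 14 min = 614 min at $37.50/h.
Pay = (2640 × $25.00 + 614 × $37.50) ÷ 60 = $1483.75.

$1483.75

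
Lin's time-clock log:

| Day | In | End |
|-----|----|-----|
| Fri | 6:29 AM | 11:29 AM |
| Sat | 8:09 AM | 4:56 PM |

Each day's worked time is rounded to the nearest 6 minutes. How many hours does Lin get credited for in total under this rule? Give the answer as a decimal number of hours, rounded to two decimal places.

Fri: 6:29 AM–11:29 AM = 5 h 0 min → rounds to 5 h 0 min
Sat: 8:09 AM–4:56 PM = 8 h 47 min → rounds to 8 h 48 min
Total credited: 13 h 48 min.

13.80 hours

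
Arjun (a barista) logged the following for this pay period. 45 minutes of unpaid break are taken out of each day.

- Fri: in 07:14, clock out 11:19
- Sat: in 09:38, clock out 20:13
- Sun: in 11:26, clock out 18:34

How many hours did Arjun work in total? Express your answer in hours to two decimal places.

19.55 hours

Fri: 07:14–11:19 = 4 h 5 min; less 45 min break → 3 h 20 min
Sat: 09:38–20:13 = 10 h 35 min; less 45 min break → 9 h 50 min
Sun: 11:26–18:34 = 7 h 8 min; less 45 min break → 6 h 23 min
Total: 3 h 20 min + 9 h 50 min + 6 h 23 min = 19 h 33 min.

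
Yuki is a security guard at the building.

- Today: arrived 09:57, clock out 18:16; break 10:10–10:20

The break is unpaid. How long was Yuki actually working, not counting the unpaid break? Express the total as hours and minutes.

8 h 9 min

Today: 09:57–18:16 = 8 h 19 min; less 10 min break → 8 h 9 min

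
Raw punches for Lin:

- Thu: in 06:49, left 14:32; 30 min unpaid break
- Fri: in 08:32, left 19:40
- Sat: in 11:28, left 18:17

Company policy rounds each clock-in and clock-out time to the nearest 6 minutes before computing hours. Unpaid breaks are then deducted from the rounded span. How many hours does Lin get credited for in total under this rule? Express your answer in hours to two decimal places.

25.20 hours

Thu: in 06:49→06:48, out 14:32→14:30; 7 h 42 min − 30 min = 7 h 12 min
Fri: in 08:32→08:30, out 19:40→19:42; 11 h 12 min
Sat: in 11:28→11:30, out 18:17→18:18; 6 h 48 min
Total credited: 25 h 12 min.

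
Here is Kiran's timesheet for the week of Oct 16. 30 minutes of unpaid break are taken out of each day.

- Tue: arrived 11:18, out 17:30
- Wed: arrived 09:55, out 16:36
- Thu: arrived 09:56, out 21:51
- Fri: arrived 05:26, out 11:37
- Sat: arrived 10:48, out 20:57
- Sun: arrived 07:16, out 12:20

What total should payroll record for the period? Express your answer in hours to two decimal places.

43.20 hours

Tue: 11:18–17:30 = 6 h 12 min; less 30 min break → 5 h 42 min
Wed: 09:55–16:36 = 6 h 41 min; less 30 min break → 6 h 11 min
Thu: 09:56–21:51 = 11 h 55 min; less 30 min break → 11 h 25 min
Fri: 05:26–11:37 = 6 h 11 min; less 30 min break → 5 h 41 min
Sat: 10:48–20:57 = 10 h 9 min; less 30 min break → 9 h 39 min
Sun: 07:16–12:20 = 5 h 4 min; less 30 min break → 4 h 34 min
Total: 5 h 42 min + 6 h 11 min + 11 h 25 min + 5 h 41 min + 9 h 39 min + 4 h 34 min = 43 h 12 min.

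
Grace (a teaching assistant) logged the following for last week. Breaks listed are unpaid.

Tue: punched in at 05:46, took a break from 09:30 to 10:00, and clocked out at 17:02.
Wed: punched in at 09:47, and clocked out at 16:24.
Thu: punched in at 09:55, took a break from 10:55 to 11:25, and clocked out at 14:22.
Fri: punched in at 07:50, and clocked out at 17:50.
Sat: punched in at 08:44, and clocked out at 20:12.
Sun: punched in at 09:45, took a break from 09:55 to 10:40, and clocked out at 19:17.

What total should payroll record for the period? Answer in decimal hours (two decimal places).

51.58 hours

Tue: 05:46–17:02 = 11 h 16 min; less 30 min break → 10 h 46 min
Wed: 09:47–16:24 = 6 h 37 min
Thu: 09:55–14:22 = 4 h 27 min; less 30 min break → 3 h 57 min
Fri: 07:50–17:50 = 10 h 0 min
Sat: 08:44–20:12 = 11 h 28 min
Sun: 09:45–19:17 = 9 h 32 min; less 45 min break → 8 h 47 min
Total: 10 h 46 min + 6 h 37 min + 3 h 57 min + 10 h 0 min + 11 h 28 min + 8 h 47 min = 51 h 35 min.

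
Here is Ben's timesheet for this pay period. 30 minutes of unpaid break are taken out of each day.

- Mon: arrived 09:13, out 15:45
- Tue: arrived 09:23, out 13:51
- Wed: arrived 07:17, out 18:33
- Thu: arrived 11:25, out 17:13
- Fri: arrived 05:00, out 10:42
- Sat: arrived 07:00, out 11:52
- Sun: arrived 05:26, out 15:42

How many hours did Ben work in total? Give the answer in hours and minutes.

Mon: 09:13–15:45 = 6 h 32 min; less 30 min break → 6 h 2 min
Tue: 09:23–13:51 = 4 h 28 min; less 30 min break → 3 h 58 min
Wed: 07:17–18:33 = 11 h 16 min; less 30 min break → 10 h 46 min
Thu: 11:25–17:13 = 5 h 48 min; less 30 min break → 5 h 18 min
Fri: 05:00–10:42 = 5 h 42 min; less 30 min break → 5 h 12 min
Sat: 07:00–11:52 = 4 h 52 min; less 30 min break → 4 h 22 min
Sun: 05:26–15:42 = 10 h 16 min; less 30 min break → 9 h 46 min
Total: 6 h 2 min + 3 h 58 min + 10 h 46 min + 5 h 18 min + 5 h 12 min + 4 h 22 min + 9 h 46 min = 45 h 24 min.

45 h 24 min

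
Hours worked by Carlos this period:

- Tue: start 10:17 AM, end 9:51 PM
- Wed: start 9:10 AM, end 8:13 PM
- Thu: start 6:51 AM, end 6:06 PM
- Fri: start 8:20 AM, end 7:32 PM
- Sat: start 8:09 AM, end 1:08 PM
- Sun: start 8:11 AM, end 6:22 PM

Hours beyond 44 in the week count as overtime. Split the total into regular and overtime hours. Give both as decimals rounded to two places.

Regular 44.00 hours, overtime 16.23 hours

Tue: 10:17 AM–9:51 PM = 11 h 34 min
Wed: 9:10 AM–8:13 PM = 11 h 3 min
Thu: 6:51 AM–6:06 PM = 11 h 15 min
Fri: 8:20 AM–7:32 PM = 11 h 12 min
Sat: 8:09 AM–1:08 PM = 4 h 59 min
Sun: 8:11 AM–6:22 PM = 10 h 11 min
Total worked: 60 h 14 min = 60.23 h.
Threshold 44 h → overtime 16 h 14 min, regular 44 h 0 min.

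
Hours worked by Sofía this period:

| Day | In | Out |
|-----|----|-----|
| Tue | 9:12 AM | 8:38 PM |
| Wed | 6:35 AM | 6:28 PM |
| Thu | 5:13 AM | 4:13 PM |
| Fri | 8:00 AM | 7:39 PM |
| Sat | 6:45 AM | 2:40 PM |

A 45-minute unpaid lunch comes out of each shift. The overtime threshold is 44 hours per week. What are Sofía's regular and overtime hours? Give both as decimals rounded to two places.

Tue: 9:12 AM–8:38 PM = 11 h 26 min; less 45 min break → 10 h 41 min
Wed: 6:35 AM–6:28 PM = 11 h 53 min; less 45 min break → 11 h 8 min
Thu: 5:13 AM–4:13 PM = 11 h 0 min; less 45 min break → 10 h 15 min
Fri: 8:00 AM–7:39 PM = 11 h 39 min; less 45 min break → 10 h 54 min
Sat: 6:45 AM–2:40 PM = 7 h 55 min; less 45 min break → 7 h 10 min
Total worked: 50 h 8 min = 50.13 h.
Threshold 44 h → overtime 6 h 8 min, regular 44 h 0 min.

Regular 44.00 hours, overtime 6.13 hours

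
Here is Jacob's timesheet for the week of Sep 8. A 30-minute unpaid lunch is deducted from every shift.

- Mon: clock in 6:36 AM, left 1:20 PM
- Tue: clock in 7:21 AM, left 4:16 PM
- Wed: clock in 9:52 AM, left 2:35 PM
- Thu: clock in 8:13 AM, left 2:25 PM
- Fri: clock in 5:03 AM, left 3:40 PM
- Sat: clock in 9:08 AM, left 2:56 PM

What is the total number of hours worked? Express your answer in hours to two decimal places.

Mon: 6:36 AM–1:20 PM = 6 h 44 min; less 30 min break → 6 h 14 min
Tue: 7:21 AM–4:16 PM = 8 h 55 min; less 30 min break → 8 h 25 min
Wed: 9:52 AM–2:35 PM = 4 h 43 min; less 30 min break → 4 h 13 min
Thu: 8:13 AM–2:25 PM = 6 h 12 min; less 30 min break → 5 h 42 min
Fri: 5:03 AM–3:40 PM = 10 h 37 min; less 30 min break → 10 h 7 min
Sat: 9:08 AM–2:56 PM = 5 h 48 min; less 30 min break → 5 h 18 min
Total: 6 h 14 min + 8 h 25 min + 4 h 13 min + 5 h 42 min + 10 h 7 min + 5 h 18 min = 39 h 59 min.

39.98 hours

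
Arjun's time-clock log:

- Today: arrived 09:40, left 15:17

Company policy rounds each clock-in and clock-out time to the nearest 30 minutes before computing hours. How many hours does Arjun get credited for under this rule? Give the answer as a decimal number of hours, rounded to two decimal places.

6.00 hours

Today: in 09:40→09:30, out 15:17→15:30; 6 h 0 min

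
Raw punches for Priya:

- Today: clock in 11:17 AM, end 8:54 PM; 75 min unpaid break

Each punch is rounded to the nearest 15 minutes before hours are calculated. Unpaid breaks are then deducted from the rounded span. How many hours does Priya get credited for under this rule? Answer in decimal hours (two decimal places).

Today: in 11:17 AM→11:15 AM, out 8:54 PM→9:00 PM; 9 h 45 min − 75 min = 8 h 30 min

8.50 hours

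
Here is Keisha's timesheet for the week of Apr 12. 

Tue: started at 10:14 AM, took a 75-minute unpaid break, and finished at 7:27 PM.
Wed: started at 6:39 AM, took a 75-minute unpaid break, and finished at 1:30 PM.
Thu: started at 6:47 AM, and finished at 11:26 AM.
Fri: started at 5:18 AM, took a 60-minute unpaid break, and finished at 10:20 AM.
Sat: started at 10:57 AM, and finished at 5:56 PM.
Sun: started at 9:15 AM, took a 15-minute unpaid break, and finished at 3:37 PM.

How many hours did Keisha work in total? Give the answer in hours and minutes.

35 h 21 min

Tue: 10:14 AM–7:27 PM = 9 h 13 min; less 75 min break → 7 h 58 min
Wed: 6:39 AM–1:30 PM = 6 h 51 min; less 75 min break → 5 h 36 min
Thu: 6:47 AM–11:26 AM = 4 h 39 min
Fri: 5:18 AM–10:20 AM = 5 h 2 min; less 60 min break → 4 h 2 min
Sat: 10:57 AM–5:56 PM = 6 h 59 min
Sun: 9:15 AM–3:37 PM = 6 h 22 min; less 15 min break → 6 h 7 min
Total: 7 h 58 min + 5 h 36 min + 4 h 39 min + 4 h 2 min + 6 h 59 min + 6 h 7 min = 35 h 21 min.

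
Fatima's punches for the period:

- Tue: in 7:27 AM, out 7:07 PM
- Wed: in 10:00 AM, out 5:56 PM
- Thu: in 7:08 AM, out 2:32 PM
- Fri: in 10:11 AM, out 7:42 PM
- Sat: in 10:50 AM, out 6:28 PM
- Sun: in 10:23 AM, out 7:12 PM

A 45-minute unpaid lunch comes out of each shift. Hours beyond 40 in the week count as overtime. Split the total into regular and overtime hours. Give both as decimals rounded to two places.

Regular 40.00 hours, overtime 8.47 hours

Tue: 7:27 AM–7:07 PM = 11 h 40 min; less 45 min break → 10 h 55 min
Wed: 10:00 AM–5:56 PM = 7 h 56 min; less 45 min break → 7 h 11 min
Thu: 7:08 AM–2:32 PM = 7 h 24 min; less 45 min break → 6 h 39 min
Fri: 10:11 AM–7:42 PM = 9 h 31 min; less 45 min break → 8 h 46 min
Sat: 10:50 AM–6:28 PM = 7 h 38 min; less 45 min break → 6 h 53 min
Sun: 10:23 AM–7:12 PM = 8 h 49 min; less 45 min break → 8 h 4 min
Total worked: 48 h 28 min = 48.47 h.
Threshold 40 h → overtime 8 h 28 min, regular 40 h 0 min.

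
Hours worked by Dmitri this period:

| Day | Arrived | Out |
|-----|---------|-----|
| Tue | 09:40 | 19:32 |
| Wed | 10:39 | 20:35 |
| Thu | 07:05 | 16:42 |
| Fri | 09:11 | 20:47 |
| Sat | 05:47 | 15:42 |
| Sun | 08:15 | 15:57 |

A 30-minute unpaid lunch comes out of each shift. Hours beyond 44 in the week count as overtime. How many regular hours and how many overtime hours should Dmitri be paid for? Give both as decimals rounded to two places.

Regular 44.00 hours, overtime 11.63 hours

Tue: 09:40–19:32 = 9 h 52 min; less 30 min break → 9 h 22 min
Wed: 10:39–20:35 = 9 h 56 min; less 30 min break → 9 h 26 min
Thu: 07:05–16:42 = 9 h 37 min; less 30 min break → 9 h 7 min
Fri: 09:11–20:47 = 11 h 36 min; less 30 min break → 11 h 6 min
Sat: 05:47–15:42 = 9 h 55 min; less 30 min break → 9 h 25 min
Sun: 08:15–15:57 = 7 h 42 min; less 30 min break → 7 h 12 min
Total worked: 55 h 38 min = 55.63 h.
Threshold 44 h → overtime 11 h 38 min, regular 44 h 0 min.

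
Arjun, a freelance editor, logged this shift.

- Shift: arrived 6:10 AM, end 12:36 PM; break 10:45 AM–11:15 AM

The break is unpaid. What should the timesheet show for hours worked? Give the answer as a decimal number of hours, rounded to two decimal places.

5.93 hours

Shift: 6:10 AM–12:36 PM = 6 h 26 min; less 30 min break → 5 h 56 min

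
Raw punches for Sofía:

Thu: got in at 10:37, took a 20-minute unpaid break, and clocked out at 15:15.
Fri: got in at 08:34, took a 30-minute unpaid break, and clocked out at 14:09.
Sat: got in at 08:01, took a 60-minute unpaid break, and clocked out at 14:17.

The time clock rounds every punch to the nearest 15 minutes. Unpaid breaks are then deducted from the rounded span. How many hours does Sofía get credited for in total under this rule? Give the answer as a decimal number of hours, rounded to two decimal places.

Thu: in 10:37→10:30, out 15:15→15:15; 4 h 45 min − 20 min = 4 h 25 min
Fri: in 08:34→08:30, out 14:09→14:15; 5 h 45 min − 30 min = 5 h 15 min
Sat: in 08:01→08:00, out 14:17→14:15; 6 h 15 min − 60 min = 5 h 15 min
Total credited: 14 h 55 min.

14.92 hours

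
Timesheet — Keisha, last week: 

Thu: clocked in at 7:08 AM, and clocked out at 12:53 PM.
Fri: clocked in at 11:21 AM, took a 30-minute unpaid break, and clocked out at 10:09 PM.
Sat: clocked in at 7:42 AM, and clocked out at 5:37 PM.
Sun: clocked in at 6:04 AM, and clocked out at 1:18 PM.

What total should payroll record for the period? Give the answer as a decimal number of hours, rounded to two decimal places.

33.20 hours

Thu: 7:08 AM–12:53 PM = 5 h 45 min
Fri: 11:21 AM–10:09 PM = 10 h 48 min; less 30 min break → 10 h 18 min
Sat: 7:42 AM–5:37 PM = 9 h 55 min
Sun: 6:04 AM–1:18 PM = 7 h 14 min
Total: 5 h 45 min + 10 h 18 min + 9 h 55 min + 7 h 14 min = 33 h 12 min.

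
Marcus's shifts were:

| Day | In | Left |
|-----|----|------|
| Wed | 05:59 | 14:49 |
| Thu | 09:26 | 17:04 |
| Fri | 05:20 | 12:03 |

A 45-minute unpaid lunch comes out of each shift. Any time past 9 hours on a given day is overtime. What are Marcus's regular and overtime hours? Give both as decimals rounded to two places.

Wed: 05:59–14:49 = 8 h 50 min; less 45 min break → 8 h 5 min
Thu: 09:26–17:04 = 7 h 38 min; less 45 min break → 6 h 53 min
Fri: 05:20–12:03 = 6 h 43 min; less 45 min break → 5 h 58 min
Wed reg 8 h 5 min / OT 0 h 0 min; Thu reg 6 h 53 min / OT 0 h 0 min; Fri reg 5 h 58 min / OT 0 h 0 min.
Totals: regular 20 h 56 min, overtime 0 h 0 min.

Regular 20.93 hours, overtime 0.00 hours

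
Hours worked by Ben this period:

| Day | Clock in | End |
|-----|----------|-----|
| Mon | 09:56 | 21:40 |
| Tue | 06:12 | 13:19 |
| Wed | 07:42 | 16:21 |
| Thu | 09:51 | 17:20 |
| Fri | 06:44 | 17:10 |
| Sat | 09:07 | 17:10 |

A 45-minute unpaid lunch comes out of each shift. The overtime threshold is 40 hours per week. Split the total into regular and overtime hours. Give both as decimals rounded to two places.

Mon: 09:56–21:40 = 11 h 44 min; less 45 min break → 10 h 59 min
Tue: 06:12–13:19 = 7 h 7 min; less 45 min break → 6 h 22 min
Wed: 07:42–16:21 = 8 h 39 min; less 45 min break → 7 h 54 min
Thu: 09:51–17:20 = 7 h 29 min; less 45 min break → 6 h 44 min
Fri: 06:44–17:10 = 10 h 26 min; less 45 min break → 9 h 41 min
Sat: 09:07–17:10 = 8 h 3 min; less 45 min break → 7 h 18 min
Total worked: 48 h 58 min = 48.97 h.
Threshold 40 h → overtime 8 h 58 min, regular 40 h 0 min.

Regular 40.00 hours, overtime 8.97 hours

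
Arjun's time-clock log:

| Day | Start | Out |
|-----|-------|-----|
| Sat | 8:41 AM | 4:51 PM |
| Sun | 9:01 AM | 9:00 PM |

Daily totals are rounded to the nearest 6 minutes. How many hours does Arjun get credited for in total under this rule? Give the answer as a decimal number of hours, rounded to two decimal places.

Sat: 8:41 AM–4:51 PM = 8 h 10 min → rounds to 8 h 12 min
Sun: 9:01 AM–9:00 PM = 11 h 59 min → rounds to 12 h 0 min
Total credited: 20 h 12 min.

20.20 hours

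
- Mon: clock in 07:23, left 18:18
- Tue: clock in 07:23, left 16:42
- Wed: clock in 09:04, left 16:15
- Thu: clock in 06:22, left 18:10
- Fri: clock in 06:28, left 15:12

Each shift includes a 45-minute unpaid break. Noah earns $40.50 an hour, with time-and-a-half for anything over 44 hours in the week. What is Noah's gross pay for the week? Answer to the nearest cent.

$1794.15

Mon: 07:23–18:18 = 10 h 55 min; less 45 min break → 10 h 10 min
Tue: 07:23–16:42 = 9 h 19 min; less 45 min break → 8 h 34 min
Wed: 09:04–16:15 = 7 h 11 min; less 45 min break → 6 h 26 min
Thu: 06:22–18:10 = 11 h 48 min; less 45 min break → 11 h 3 min
Fri: 06:28–15:12 = 8 h 44 min; less 45 min break → 7 h 59 min
Total worked: 44 h 12 min = 2652 min.
Regular 44 h 0 min = 2640 min at $40.50/h; overtime 0 h 12 min = 12 min at $60.75/h.
Pay = (2640 × $40.50 + 12 × $60.75) ÷ 60 = $1794.15.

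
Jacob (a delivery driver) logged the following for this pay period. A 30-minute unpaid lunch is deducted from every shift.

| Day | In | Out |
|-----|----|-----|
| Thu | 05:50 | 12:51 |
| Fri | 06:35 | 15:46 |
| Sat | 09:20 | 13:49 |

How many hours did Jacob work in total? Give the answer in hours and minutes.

19 h 11 min

Thu: 05:50–12:51 = 7 h 1 min; less 30 min break → 6 h 31 min
Fri: 06:35–15:46 = 9 h 11 min; less 30 min break → 8 h 41 min
Sat: 09:20–13:49 = 4 h 29 min; less 30 min break → 3 h 59 min
Total: 6 h 31 min + 8 h 41 min + 3 h 59 min = 19 h 11 min.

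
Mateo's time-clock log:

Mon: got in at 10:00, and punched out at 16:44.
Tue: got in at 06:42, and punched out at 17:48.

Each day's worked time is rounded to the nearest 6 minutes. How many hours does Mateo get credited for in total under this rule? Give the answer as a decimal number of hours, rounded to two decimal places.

17.80 hours

Mon: 10:00–16:44 = 6 h 44 min → rounds to 6 h 42 min
Tue: 06:42–17:48 = 11 h 6 min → rounds to 11 h 6 min
Total credited: 17 h 48 min.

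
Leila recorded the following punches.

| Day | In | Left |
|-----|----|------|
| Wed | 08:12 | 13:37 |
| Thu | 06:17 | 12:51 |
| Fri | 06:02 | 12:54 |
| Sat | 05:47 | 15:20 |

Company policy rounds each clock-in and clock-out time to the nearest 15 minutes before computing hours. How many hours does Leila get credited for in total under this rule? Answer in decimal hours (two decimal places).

28.25 hours

Wed: in 08:12→08:15, out 13:37→13:30; 5 h 15 min
Thu: in 06:17→06:15, out 12:51→12:45; 6 h 30 min
Fri: in 06:02→06:00, out 12:54→13:00; 7 h 0 min
Sat: in 05:47→05:45, out 15:20→15:15; 9 h 30 min
Total credited: 28 h 15 min.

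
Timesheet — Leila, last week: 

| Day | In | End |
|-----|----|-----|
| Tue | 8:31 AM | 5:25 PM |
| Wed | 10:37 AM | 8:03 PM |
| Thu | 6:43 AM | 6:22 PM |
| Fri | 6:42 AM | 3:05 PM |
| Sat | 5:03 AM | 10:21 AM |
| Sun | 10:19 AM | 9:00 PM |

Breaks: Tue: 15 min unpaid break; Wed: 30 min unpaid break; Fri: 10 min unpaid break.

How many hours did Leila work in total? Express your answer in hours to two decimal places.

53.43 hours

Tue: 8:31 AM–5:25 PM = 8 h 54 min; less 15 min break → 8 h 39 min
Wed: 10:37 AM–8:03 PM = 9 h 26 min; less 30 min break → 8 h 56 min
Thu: 6:43 AM–6:22 PM = 11 h 39 min
Fri: 6:42 AM–3:05 PM = 8 h 23 min; less 10 min break → 8 h 13 min
Sat: 5:03 AM–10:21 AM = 5 h 18 min
Sun: 10:19 AM–9:00 PM = 10 h 41 min
Total: 8 h 39 min + 8 h 56 min + 11 h 39 min + 8 h 13 min + 5 h 18 min + 10 h 41 min = 53 h 26 min.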